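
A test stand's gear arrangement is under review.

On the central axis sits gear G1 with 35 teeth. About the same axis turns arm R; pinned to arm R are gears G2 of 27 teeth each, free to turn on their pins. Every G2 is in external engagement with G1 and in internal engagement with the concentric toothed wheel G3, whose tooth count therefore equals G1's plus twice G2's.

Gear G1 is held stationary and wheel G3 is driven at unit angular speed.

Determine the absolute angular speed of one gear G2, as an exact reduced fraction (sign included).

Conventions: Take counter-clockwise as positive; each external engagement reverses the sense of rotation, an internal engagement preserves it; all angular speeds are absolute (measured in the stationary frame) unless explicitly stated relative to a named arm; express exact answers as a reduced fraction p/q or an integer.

class = planetary set [G3 = 35+2·27 = 89; Willis about the carrier]
ring teeth: 35 + 2·27 = 89
35(ω_sun−ω_arm) = −89(ω_ring−ω_arm),  ω_sun = 0, ω_ring = 1
35(0−ω_arm) = −89(1−ω_arm)  ⇒  124·ω_arm = 89  ⇒  ω_arm = 89/124
sun–planet mesh: 35·(0−89/124) = −27·(ω_p−ω_arm)  ⇒  ω_p−ω_arm = 3115/3348
ω_p = 89/124 + 3115/3348 = 89/54
exact speed ratio = 89/54

89/54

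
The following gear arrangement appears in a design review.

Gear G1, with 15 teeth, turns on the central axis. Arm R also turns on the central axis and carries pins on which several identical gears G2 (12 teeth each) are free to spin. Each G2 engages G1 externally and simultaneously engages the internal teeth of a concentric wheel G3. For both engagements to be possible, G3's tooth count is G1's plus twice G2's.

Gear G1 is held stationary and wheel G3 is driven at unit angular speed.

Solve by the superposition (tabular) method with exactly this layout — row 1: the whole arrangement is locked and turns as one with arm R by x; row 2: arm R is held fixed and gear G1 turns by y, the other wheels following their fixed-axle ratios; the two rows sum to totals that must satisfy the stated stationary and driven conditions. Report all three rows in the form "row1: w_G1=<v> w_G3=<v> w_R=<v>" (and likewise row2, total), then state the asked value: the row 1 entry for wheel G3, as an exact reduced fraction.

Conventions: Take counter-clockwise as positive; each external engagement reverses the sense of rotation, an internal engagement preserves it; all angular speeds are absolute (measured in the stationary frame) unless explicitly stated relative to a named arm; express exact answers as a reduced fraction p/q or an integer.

topology: planetary set — G1 15T / G2 12T / G3 39T, arm = carrier (Willis)
row 1 (train locked, turned with arm): all members turn x
row 2: sun turns y, ring = −(15/39)·y, arm 0
boundary: total ω_sun = x + y = 0 and total ω_ring = x − (15/39)·y = 1  ⇒  y = -13/18, x = 13/18
row 2 ring = −(15/39)·(-13/18) = 5/18
totals (row 1 + row 2): sun 13/18 + (-13/18) = 0, ring 13/18 + 5/18 = 1, arm 13/18 + 0 = 13/18
asked cell (row1, ring) = 13/18

row1: w_G1=13/18 w_G3=13/18 w_R=13/18
row2: w_G1=-13/18 w_G3=5/18 w_R=0
total: w_G1=0 w_G3=1 w_R=13/18
asked value: 13/18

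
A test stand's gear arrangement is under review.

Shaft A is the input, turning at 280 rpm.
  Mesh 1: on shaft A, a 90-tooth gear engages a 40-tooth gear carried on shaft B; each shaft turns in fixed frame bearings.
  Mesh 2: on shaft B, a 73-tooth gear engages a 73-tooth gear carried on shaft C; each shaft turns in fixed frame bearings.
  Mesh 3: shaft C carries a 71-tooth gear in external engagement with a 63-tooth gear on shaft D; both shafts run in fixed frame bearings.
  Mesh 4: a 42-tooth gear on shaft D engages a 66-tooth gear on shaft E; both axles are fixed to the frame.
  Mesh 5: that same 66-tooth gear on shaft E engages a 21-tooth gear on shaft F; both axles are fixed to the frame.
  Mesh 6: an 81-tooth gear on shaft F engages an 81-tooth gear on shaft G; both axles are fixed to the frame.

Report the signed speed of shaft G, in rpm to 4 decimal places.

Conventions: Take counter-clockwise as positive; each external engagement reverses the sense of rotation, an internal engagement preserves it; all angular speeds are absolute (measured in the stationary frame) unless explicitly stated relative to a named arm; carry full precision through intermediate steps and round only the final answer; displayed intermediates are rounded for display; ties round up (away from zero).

6-mesh fixed-axis compound train (all bearings frame-fixed)
mesh 1 [90T→40T]: ω = 280.0000×90/40 = 630.0000 rpm, sense flips to −
mesh 2 [73T→73T]: ω = 630.0000×73/73 = 630.0000 rpm, sense flips to +
mesh 3 [71T→63T]: ω = 630.0000×71/63 = 710.0000 rpm, sense flips to −
mesh 4 [42T→66T]: ω = 710.0000×42/66 = 451.8182 rpm, sense flips to +
mesh 5 [66T→21T]: ω = 451.8182×66/21 = 1420.0000 rpm, sense flips to −
mesh 6 [81T→81T]: ω = 1420.0000×81/81 = 1420.0000 rpm, sense flips to +
signed output speed = +1420.0000 rpm

+1420.0000 rpm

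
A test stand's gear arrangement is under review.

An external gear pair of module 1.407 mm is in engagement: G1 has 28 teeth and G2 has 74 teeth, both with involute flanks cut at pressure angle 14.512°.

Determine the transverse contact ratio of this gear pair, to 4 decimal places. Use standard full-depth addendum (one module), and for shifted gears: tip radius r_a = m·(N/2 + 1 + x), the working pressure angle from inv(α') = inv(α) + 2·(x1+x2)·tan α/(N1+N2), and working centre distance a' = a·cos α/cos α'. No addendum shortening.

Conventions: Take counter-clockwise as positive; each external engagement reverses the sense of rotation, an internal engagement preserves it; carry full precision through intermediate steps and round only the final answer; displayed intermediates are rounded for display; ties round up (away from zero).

recognized (one external pair, fixed centres): single-mesh tooth geometry, m = 1.407, N1 = 28, N2 = 74
base radii: r_b1 = 19.069539, r_b2 = 50.398067
tip radii: r_a1 = 21.105000, r_a2 = 53.466000
no profile shift: α' = α, a' = a
action lengths: √(r_a1²−r_b1²) = 9.042882, √(r_a2²−r_b2²) = 17.850714
base pitch p_b = π·m·cos α = 4.279195
CR = (9.042882 + 17.850714 − 71.757000·sin 14.51200°)/4.279195 = 2.082758
contact ratio ≈ 2.0828

2.0828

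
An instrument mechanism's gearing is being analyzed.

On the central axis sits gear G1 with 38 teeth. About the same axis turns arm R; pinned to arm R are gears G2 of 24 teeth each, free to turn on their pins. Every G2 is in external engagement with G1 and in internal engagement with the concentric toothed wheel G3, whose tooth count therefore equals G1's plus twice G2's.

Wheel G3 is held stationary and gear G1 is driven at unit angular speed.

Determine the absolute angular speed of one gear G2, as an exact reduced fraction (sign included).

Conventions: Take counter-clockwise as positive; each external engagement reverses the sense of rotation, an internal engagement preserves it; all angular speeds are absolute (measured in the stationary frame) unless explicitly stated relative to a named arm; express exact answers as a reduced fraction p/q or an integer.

class = planetary set [G3 = 38+2·24 = 86; Willis about the carrier]
ring teeth: 38 + 2·24 = 86
38(ω_sun−ω_arm) = −86(ω_ring−ω_arm),  ω_ring = 0, ω_sun = 1
38(1−ω_arm) = −86(0−ω_arm)  ⇒  124·ω_arm = 38  ⇒  ω_arm = 19/62
sun–planet mesh: 38·(1−19/62) = −24·(ω_p−ω_arm)  ⇒  ω_p−ω_arm = -817/744
ω_p = 19/62 − 817/744 = -19/24
exact speed ratio = -19/24

-19/24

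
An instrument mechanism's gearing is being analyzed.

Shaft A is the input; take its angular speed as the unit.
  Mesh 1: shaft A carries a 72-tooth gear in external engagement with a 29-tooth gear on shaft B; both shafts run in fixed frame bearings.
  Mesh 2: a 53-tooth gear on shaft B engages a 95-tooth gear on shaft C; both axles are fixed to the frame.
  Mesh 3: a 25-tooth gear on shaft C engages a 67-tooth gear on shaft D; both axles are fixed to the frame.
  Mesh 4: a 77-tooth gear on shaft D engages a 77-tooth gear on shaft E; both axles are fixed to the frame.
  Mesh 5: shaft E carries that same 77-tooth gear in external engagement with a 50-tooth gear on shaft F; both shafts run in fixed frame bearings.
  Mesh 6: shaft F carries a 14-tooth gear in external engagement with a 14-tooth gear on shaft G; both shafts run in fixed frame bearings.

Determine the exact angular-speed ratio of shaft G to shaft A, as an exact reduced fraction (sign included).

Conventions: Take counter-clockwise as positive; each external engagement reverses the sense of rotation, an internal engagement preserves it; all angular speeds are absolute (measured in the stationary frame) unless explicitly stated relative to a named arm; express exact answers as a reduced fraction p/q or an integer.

146916/184585

class = fixed-axis compound train [6 meshes; 6 ratios multiply, 6 sense flips]
mesh 1 [72T→29T]: running ratio 72/29, sense −
mesh 2 [53T→95T]: running ratio 3816/2755, sense +
mesh 3 [25T→67T]: running ratio 19080/36917, sense −
mesh 4 [77T→77T]: running ratio 19080/36917, sense +
mesh 5 [77T→50T]: running ratio 146916/184585, sense −
mesh 6 [14T→14T]: running ratio 146916/184585, sense +
ω_out/ω_in = 146916/184585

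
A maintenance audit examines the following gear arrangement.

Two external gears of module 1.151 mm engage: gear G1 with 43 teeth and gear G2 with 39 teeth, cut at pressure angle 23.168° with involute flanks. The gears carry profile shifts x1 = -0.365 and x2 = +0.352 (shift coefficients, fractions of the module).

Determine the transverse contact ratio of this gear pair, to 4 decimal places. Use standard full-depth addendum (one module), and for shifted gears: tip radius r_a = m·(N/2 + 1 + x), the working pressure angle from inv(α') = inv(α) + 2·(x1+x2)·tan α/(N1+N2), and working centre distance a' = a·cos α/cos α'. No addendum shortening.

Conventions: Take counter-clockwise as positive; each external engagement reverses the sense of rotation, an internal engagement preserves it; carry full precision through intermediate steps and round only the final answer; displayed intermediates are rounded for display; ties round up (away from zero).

single-mesh involute tooth geometry (43T engaging 39T at module 1.151)
base radii: r_b1 = 22.750824, r_b2 = 20.634468
tip radii: r_a1 = 25.477385, r_a2 = 24.000652
inv(α') = inv(23.168°) + 2·(-0.365+0.352)·tan α/(43+39) = 0.02344603  ⇒  α' = 23.12546°
a' = a·cos α / cos α' = 47.1910·cos 23.168°/cos 23.12546° = 47.176024
action lengths: √(r_a1²−r_b1²) = 11.467221, √(r_a2²−r_b2²) = 12.257652
base pitch p_b = π·m·cos α = 3.324364
CR = (11.467221 + 12.257652 − 47.176024·sin 23.12546°)/3.324364 = 1.563212
contact ratio ≈ 1.5632

1.5632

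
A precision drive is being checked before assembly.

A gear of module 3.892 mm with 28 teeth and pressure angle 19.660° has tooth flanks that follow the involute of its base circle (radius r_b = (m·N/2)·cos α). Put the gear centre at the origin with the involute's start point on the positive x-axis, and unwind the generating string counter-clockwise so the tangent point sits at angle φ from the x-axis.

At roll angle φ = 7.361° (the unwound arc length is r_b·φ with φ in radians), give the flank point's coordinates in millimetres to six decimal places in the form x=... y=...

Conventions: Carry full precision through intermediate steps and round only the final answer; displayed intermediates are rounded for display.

recognized (one wheel, involute flank): single-mesh tooth geometry, m = 3.892, N = 28
pitch radius r_p = m·N/2 = 3.892·28/2 = 54.488000
base radius r_b = r_p·cos α = 54.488000·cos 19.660° = 51.311658
roll angle φ = 7.361° = 0.12847369 rad
x = r_b·(cos φ + φ·sin φ) = 51.733374
y = r_b·(sin φ − φ·cos φ) = 0.036209

x=51.733374 y=0.036209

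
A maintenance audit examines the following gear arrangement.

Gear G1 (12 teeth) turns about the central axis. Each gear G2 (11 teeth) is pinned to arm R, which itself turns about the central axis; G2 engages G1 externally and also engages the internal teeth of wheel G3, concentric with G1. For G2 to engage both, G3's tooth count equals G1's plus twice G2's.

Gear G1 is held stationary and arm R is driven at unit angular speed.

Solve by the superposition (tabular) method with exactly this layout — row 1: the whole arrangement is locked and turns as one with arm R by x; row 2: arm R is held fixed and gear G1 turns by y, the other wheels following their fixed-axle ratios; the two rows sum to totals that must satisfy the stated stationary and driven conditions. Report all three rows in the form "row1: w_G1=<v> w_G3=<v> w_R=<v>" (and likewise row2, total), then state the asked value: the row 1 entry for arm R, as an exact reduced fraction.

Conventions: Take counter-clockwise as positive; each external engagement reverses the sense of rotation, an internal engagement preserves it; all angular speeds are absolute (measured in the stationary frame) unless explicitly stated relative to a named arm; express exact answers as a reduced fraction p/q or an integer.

topology: planetary set — G1 12T / G2 11T / G3 34T, arm = carrier (Willis)
row 1 — lock + rotate with arm: ω_sun = ω_ring = ω_arm = x
row 2 (arm held, sun turns y): ω_ring = −(12/34)·y, ω_arm = 0
boundary: total ω_sun = x + y = 0 and total ω_arm = x = 1  ⇒  y = -1, x = 1
row 2 ring = −(12/34)·(-1) = 6/17
totals (row 1 + row 2): sun 1 + (-1) = 0, ring 1 + 6/17 = 23/17, arm 1 + 0 = 1
asked cell (row1, arm) = 1

row1: w_G1=1 w_G3=1 w_R=1
row2: w_G1=-1 w_G3=6/17 w_R=0
total: w_G1=0 w_G3=23/17 w_R=1
asked value: 1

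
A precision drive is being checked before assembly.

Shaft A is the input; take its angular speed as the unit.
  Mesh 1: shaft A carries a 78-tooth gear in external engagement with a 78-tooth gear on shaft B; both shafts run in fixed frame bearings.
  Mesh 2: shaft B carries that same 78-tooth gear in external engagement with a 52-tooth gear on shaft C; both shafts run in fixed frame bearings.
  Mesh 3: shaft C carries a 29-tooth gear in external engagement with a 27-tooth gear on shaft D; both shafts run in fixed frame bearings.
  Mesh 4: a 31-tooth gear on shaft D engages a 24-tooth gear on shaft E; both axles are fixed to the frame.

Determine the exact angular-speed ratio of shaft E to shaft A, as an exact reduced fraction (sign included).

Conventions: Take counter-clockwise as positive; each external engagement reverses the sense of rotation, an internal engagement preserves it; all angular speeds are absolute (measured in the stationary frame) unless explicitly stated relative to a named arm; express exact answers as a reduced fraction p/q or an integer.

899/432

class = fixed-axis compound train [4 meshes; 4 ratios multiply, 4 sense flips]
mesh 1 [78T→78T]: running ratio 1, sense −
mesh 2 [78T→52T]: running ratio 3/2, sense +
mesh 3 [29T→27T]: running ratio 29/18, sense −
mesh 4 [31T→24T]: running ratio 899/432, sense +
ω_out/ω_in = 899/432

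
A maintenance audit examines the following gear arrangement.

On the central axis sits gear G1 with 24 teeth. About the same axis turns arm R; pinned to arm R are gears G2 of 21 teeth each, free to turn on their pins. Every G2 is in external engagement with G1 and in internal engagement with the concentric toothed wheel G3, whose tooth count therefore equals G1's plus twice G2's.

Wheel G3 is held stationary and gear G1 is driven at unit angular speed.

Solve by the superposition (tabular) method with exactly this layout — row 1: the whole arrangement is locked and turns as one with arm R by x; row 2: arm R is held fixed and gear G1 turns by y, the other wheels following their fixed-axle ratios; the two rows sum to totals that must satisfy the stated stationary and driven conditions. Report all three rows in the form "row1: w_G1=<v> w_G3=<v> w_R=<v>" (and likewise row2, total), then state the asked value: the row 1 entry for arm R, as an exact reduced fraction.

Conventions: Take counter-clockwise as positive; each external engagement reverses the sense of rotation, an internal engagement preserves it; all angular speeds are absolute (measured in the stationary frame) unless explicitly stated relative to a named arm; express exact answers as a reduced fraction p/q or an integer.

row1: w_G1=4/15 w_G3=4/15 w_R=4/15
row2: w_G1=11/15 w_G3=-4/15 w_R=0
total: w_G1=1 w_G3=0 w_R=4/15
asked value: 4/15

planetary set (24T centre, 21T on arm, 66T internal) — Willis relation
row 1 (train locked, turned with arm): all members turn x
superposition row 2 [arm held]: sun y, ring −(24/66)·y, arm 0
boundary: total ω_ring = x − (24/66)·y = 0 and total ω_sun = x + y = 1  ⇒  y = 11/15, x = 4/15
row 2 ring = −(24/66)·11/15 = -4/15
totals (row 1 + row 2): sun 4/15 + 11/15 = 1, ring 4/15 + (-4/15) = 0, arm 4/15 + 0 = 4/15
asked cell (row1, arm) = 4/15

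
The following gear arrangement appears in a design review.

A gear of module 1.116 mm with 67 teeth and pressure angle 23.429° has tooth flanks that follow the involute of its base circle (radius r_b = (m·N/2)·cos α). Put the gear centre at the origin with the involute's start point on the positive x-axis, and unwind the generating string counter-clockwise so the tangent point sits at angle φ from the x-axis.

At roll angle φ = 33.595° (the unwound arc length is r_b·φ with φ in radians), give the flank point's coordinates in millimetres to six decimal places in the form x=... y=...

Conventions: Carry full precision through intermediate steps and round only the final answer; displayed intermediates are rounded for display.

x=39.703200 y=2.226743

topology: single-mesh involute geometry — m = 1.116, N = 67
pitch radius r_p = m·N/2 = 1.116·67/2 = 37.386000
base radius r_b = r_p·cos α = 37.386000·cos 23.429° = 34.303655
roll angle φ = 33.595° = 0.58634336 rad
x = r_b·(cos φ + φ·sin φ) = 39.703200
y = r_b·(sin φ − φ·cos φ) = 2.226743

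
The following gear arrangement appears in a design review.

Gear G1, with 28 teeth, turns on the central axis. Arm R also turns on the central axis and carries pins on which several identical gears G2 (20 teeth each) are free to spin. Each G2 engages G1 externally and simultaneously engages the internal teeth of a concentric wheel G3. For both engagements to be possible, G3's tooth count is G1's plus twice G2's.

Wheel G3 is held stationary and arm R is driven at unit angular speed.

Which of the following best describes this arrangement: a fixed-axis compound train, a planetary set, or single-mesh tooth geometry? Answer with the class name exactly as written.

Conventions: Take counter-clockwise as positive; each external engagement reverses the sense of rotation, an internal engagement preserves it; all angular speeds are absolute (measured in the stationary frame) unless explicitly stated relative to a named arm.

planetary set

topology: planetary set — G1 28T / G2 20T / G3 68T, arm = carrier (Willis)
classification: planetary set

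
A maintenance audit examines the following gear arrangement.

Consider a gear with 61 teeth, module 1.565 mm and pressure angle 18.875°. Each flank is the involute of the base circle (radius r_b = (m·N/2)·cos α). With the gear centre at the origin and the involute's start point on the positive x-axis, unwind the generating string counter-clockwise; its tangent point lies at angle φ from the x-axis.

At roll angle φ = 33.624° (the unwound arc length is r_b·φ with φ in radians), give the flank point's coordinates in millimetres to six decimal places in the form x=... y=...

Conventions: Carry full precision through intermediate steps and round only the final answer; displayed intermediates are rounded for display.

x=52.286218 y=2.939255

single-mesh involute tooth geometry (61T wheel at module 1.565)
pitch radius r_p = m·N/2 = 1.565·61/2 = 47.732500
base radius r_b = r_p·cos α = 47.732500·cos 18.875° = 45.165761
roll angle φ = 33.624° = 0.58684951 rad
x = r_b·(cos φ + φ·sin φ) = 52.286218
y = r_b·(sin φ − φ·cos φ) = 2.939255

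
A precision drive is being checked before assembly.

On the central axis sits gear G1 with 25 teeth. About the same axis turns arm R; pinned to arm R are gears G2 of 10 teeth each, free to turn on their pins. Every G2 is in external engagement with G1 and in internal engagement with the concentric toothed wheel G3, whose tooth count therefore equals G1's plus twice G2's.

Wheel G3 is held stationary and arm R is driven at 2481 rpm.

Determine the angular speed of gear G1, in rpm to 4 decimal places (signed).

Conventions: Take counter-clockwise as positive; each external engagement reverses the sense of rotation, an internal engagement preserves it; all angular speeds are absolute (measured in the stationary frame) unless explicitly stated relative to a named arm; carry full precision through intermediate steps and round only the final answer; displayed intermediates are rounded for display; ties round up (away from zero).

+6946.8000 rpm

planetary set (25T centre, 10T on arm, 45T internal) — Willis relation
normalise by the input: solve with ω_arm = 1, then scale by 2481 rpm
ring teeth: 25 + 2·10 = 45
25(ω_sun−ω_arm) = −45(ω_ring−ω_arm),  ω_ring = 0, ω_arm = 1
ω_sun = 1 − (45/25)(0−1) = 14/5
scale: ω_sun = 14/5 × 2481 rpm = +6946.8000 rpm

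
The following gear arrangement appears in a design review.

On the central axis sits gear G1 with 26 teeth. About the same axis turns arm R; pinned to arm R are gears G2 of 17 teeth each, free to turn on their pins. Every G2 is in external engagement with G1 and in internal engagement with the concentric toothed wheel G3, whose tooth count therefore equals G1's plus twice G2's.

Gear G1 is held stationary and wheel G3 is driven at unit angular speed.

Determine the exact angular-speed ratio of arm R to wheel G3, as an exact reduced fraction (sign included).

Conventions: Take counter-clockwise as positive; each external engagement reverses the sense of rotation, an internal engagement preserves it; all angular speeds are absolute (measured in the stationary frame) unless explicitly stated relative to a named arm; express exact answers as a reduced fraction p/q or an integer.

30/43

class = planetary set [G3 = 26+2·17 = 60; Willis about the carrier]
ring teeth: 26 + 2·17 = 60
26(ω_sun−ω_arm) = −60(ω_ring−ω_arm),  ω_sun = 0, ω_ring = 1
26(0−ω_arm) = −60(1−ω_arm)  ⇒  86·ω_arm = 60  ⇒  ω_arm = 30/43
ω_out/ω_in = 30/43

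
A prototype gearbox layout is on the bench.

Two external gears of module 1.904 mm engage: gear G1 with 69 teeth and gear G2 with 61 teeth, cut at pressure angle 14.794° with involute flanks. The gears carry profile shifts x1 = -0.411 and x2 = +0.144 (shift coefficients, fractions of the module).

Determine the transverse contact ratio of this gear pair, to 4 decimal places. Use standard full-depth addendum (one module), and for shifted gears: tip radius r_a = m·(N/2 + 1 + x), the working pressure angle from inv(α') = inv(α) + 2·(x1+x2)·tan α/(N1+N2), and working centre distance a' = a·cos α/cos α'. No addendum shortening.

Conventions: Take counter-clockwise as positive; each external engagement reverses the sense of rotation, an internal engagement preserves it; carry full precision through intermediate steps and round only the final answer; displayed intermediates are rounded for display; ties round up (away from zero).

2.2667

class = single-mesh tooth geometry [involute pair 69T × 61T, m = 1.904]
base radii: r_b1 = 63.510452, r_b2 = 56.146921
tip radii: r_a1 = 66.809456, r_a2 = 60.250176
inv(α') = inv(14.794°) + 2·(-0.411+0.144)·tan α/(69+61) = 0.00481052  ⇒  α' = 13.84015°
a' = a·cos α / cos α' = 123.7600·cos 14.794°/cos 13.84015° = 123.235273
action lengths: √(r_a1²−r_b1²) = 20.734656, √(r_a2²−r_b2²) = 21.854221
base pitch p_b = π·m·cos α = 5.783303
CR = (20.734656 + 21.854221 − 123.235273·sin 13.84015°)/5.783303 = 2.266748
contact ratio ≈ 2.2667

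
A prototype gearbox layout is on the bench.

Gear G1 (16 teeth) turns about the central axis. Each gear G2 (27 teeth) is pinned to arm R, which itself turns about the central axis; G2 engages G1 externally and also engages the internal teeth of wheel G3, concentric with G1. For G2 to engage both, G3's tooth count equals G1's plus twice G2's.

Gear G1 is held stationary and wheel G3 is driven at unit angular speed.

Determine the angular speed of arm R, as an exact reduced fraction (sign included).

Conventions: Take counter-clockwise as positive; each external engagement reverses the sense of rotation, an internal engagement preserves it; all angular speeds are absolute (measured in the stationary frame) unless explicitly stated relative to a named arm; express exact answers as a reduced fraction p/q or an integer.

35/43

planetary set (16T centre, 27T on arm, 70T internal) — Willis relation
ring teeth: 16 + 2·27 = 70
16(ω_sun−ω_arm) = −70(ω_ring−ω_arm),  ω_sun = 0, ω_ring = 1
16(0−ω_arm) = −70(1−ω_arm)  ⇒  86·ω_arm = 70  ⇒  ω_arm = 35/43
exact speed ratio = 35/43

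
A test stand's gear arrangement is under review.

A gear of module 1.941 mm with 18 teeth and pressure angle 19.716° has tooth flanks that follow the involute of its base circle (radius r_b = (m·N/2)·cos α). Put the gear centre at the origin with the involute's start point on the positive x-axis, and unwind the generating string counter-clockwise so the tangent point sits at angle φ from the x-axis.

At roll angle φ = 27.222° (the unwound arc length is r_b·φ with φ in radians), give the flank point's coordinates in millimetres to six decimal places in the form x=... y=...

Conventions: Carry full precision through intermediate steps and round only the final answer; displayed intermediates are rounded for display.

class = single-mesh tooth geometry [base-circle involute, m = 1.941, 18T]
pitch radius r_p = m·N/2 = 1.941·18/2 = 17.469000
base radius r_b = r_p·cos α = 17.469000·cos 19.716° = 16.444904
roll angle φ = 27.222° = 0.47511353 rad
x = r_b·(cos φ + φ·sin φ) = 18.197543
y = r_b·(sin φ − φ·cos φ) = 0.574734

x=18.197543 y=0.574734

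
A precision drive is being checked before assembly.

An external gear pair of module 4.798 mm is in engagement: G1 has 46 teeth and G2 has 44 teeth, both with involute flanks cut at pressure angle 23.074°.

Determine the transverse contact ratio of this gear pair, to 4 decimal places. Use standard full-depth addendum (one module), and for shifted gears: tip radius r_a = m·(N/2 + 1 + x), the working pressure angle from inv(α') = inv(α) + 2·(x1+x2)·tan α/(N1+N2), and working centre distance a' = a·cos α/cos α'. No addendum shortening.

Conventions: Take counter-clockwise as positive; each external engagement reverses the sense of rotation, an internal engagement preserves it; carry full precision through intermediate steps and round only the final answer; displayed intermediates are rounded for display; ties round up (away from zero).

1.5960

single-mesh involute tooth geometry (46T engaging 44T at module 4.798)
base radii: r_b1 = 101.525618, r_b2 = 97.111461
tip radii: r_a1 = 115.152000, r_a2 = 110.354000
no profile shift: α' = α, a' = a
action lengths: √(r_a1²−r_b1²) = 54.337206, √(r_a2²−r_b2²) = 52.415355
base pitch p_b = π·m·cos α = 13.867484
CR = (54.337206 + 52.415355 − 215.910000·sin 23.07400°)/13.867484 = 1.596049
contact ratio ≈ 1.5960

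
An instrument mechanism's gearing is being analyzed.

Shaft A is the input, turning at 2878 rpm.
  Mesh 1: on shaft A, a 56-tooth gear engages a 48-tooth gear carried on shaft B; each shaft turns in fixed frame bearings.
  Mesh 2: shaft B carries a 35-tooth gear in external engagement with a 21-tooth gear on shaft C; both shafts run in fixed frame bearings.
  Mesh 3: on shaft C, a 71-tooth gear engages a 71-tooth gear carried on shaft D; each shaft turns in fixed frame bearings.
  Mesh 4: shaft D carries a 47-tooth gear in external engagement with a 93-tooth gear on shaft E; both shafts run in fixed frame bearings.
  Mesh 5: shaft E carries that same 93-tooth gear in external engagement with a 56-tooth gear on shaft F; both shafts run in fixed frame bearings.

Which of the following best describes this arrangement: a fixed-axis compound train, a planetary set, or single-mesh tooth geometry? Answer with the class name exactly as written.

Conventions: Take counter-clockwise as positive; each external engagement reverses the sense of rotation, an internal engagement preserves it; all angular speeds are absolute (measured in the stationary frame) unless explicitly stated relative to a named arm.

recognized (6 fixed axles, 5 meshes): fixed-axis compound train
classification: fixed-axis compound train

fixed-axis compound train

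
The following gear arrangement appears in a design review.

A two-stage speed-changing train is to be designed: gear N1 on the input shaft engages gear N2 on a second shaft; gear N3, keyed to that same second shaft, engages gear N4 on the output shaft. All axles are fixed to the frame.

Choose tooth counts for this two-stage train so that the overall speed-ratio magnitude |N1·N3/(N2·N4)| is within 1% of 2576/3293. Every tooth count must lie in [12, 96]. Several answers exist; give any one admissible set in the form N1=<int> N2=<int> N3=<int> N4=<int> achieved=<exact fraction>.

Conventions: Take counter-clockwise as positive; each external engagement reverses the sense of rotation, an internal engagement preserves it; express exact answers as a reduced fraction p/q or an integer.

N1=28 N2=37 N3=92 N4=89 achieved=2576/3293

2-stage fixed-axis compound train for ratio 2576/3293
target = 2576/3293 in lowest terms: an exact hit needs N1·N3 = k·2576 and N2·N4 = k·3293 for one integer k, every count in [12, 96]; additionally prefer no 1:1 stage (N1 ≠ N2, N3 ≠ N4)
k = 1: N1·N3 = 2576 = 28·92, N2·N4 = 3293 = 37·89
achieved = 28·92/(37·89) = 2576/3293; |achieved − target| = 0 ≤ 644/82325 ✓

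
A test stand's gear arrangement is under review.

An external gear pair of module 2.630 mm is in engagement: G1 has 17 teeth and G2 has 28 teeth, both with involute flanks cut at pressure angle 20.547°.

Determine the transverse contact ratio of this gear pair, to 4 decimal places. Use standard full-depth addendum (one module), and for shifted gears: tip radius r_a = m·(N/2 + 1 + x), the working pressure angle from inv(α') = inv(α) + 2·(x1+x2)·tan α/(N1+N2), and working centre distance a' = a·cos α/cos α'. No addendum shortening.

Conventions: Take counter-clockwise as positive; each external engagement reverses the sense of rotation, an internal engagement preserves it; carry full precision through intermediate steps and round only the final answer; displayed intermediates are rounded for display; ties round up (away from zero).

single-mesh involute tooth geometry (17T engaging 28T at module 2.630)
base radii: r_b1 = 20.932878, r_b2 = 34.477681
tip radii: r_a1 = 24.985000, r_a2 = 39.450000
no profile shift: α' = α, a' = a
action lengths: √(r_a1²−r_b1²) = 13.640559, √(r_a2²−r_b2²) = 19.172689
base pitch p_b = π·m·cos α = 7.736773
CR = (13.640559 + 19.172689 − 59.175000·sin 20.54700°)/7.736773 = 1.556756
contact ratio ≈ 1.5568

1.5568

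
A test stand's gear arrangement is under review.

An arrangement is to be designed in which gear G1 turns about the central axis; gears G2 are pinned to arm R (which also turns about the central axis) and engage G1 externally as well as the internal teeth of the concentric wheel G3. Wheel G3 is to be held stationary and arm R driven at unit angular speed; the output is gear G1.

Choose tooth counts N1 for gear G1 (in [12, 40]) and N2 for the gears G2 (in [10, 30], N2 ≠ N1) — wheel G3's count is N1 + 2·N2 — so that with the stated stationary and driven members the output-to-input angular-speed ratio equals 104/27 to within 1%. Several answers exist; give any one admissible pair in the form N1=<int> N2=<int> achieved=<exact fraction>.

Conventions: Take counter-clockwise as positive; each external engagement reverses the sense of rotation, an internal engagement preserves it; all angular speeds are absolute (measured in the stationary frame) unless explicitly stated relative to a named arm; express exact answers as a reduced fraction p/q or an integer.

N1=27 N2=25 achieved=104/27

planetary set to be sized for 104/27 (Willis relation)
Willis with ω_ring = 0: ω_sun/ω_arm = (N1+N3)/N1; set equal to 104/27  ⇒  N3/N1 = 104/27 − 1 = 77/27
N3 = N1 + 2·N2  ⇒  N2/N1 = (N3/N1 − 1)/2 = (77/27 − 1)/2 = 25/27
smallest multiple with N1 ≥ 12 and N2 ≥ 10: k = 1  ⇒  N1 = 1·27 = 27, N2 = 1·25 = 25 (N1 ≤ 40, N2 ≤ 30, N2 ≠ N1 ✓), N3 = 27 + 2·25 = 77
check: (N1+N3)/N1 with N1 = 27, N3 = 77 gives 104/27; |achieved − target| = 0 ≤ 26/675 ✓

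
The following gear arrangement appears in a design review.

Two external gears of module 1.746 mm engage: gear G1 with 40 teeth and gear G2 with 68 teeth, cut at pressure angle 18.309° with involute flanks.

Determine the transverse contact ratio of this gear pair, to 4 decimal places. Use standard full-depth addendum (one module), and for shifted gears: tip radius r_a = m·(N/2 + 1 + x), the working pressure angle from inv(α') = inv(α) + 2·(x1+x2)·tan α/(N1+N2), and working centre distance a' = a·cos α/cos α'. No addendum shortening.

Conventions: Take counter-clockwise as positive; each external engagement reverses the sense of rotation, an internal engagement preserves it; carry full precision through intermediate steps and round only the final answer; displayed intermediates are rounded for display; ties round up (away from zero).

class = single-mesh tooth geometry [involute pair 40T × 68T, m = 1.746]
base radii: r_b1 = 33.152215, r_b2 = 56.358765
tip radii: r_a1 = 36.666000, r_a2 = 61.110000
no profile shift: α' = α, a' = a
action lengths: √(r_a1²−r_b1²) = 15.662892, √(r_a2²−r_b2²) = 23.624599
base pitch p_b = π·m·cos α = 5.207538
CR = (15.662892 + 23.624599 − 94.284000·sin 18.30900°)/5.207538 = 1.856725
contact ratio ≈ 1.8567

1.8567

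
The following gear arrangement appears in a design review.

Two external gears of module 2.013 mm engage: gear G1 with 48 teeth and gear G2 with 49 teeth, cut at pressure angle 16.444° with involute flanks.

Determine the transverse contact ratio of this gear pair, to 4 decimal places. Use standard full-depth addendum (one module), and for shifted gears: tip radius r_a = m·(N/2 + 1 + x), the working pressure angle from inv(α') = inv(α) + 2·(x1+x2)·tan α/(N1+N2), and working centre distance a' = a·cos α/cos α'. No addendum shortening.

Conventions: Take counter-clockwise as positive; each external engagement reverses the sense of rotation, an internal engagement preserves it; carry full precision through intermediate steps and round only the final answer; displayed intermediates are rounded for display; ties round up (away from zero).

1.9681

class = single-mesh tooth geometry [involute pair 48T × 49T, m = 2.013]
base radii: r_b1 = 46.335888, r_b2 = 47.301219
tip radii: r_a1 = 50.325000, r_a2 = 51.331500
no profile shift: α' = α, a' = a
action lengths: √(r_a1²−r_b1²) = 19.636474, √(r_a2²−r_b2²) = 19.937843
base pitch p_b = π·m·cos α = 6.065354
CR = (19.636474 + 19.937843 − 97.630500·sin 16.44400°)/6.065354 = 1.968107
contact ratio ≈ 1.9681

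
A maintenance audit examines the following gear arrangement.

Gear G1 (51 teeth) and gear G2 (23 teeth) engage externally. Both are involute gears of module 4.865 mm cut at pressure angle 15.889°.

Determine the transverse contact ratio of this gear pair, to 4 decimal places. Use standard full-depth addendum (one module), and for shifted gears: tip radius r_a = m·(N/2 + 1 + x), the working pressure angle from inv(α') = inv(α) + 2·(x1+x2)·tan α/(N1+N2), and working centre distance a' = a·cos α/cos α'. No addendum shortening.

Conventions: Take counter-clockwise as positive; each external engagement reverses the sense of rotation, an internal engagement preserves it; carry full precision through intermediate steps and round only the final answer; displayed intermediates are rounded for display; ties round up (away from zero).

1.8966

topology: single-mesh involute geometry — m = 4.865, 51T/23T pair
base radii: r_b1 = 119.317745, r_b2 = 53.809964
tip radii: r_a1 = 128.922500, r_a2 = 60.812500
no profile shift: α' = α, a' = a
action lengths: √(r_a1²−r_b1²) = 48.829158, √(r_a2²−r_b2²) = 28.331043
base pitch p_b = π·m·cos α = 14.699912
CR = (48.829158 + 28.331043 − 180.005000·sin 15.88900°)/14.699912 = 1.896570
contact ratio ≈ 1.8966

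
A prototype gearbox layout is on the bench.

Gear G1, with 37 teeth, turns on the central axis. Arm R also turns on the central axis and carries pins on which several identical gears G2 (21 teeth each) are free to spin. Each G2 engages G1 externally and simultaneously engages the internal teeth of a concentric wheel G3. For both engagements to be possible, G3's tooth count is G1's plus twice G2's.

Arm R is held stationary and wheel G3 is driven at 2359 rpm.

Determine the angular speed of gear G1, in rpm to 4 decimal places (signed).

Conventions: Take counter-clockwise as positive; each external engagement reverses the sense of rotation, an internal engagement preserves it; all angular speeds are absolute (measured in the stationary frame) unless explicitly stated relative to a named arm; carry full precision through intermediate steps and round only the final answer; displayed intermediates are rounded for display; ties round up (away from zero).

-5036.7838 rpm

topology: planetary set — G1 37T / G2 21T / G3 79T, arm = carrier (Willis)
normalise by the input: solve with ω_ring = 1, then scale by 2359 rpm
ring teeth: 37 + 2·21 = 79
37(ω_sun−ω_arm) = −79(ω_ring−ω_arm),  ω_arm = 0, ω_ring = 1
ω_sun = 0 − (79/37)(1−0) = -79/37
scale: ω_sun = -79/37 × 2359 rpm = -5036.7838 rpm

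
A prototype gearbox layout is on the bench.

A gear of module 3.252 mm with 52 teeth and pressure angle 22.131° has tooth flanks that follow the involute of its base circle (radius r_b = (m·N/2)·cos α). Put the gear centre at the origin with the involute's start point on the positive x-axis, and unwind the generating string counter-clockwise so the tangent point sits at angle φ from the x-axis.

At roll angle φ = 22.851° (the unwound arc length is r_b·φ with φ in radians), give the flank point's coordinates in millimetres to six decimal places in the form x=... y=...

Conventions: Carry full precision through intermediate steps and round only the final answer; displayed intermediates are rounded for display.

x=84.306164 y=1.630009

recognized (one wheel, involute flank): single-mesh tooth geometry, m = 3.252, N = 52
pitch radius r_p = m·N/2 = 3.252·52/2 = 84.552000
base radius r_b = r_p·cos α = 84.552000·cos 22.131° = 78.322626
roll angle φ = 22.851° = 0.39882519 rad
x = r_b·(cos φ + φ·sin φ) = 84.306164
y = r_b·(sin φ − φ·cos φ) = 1.630009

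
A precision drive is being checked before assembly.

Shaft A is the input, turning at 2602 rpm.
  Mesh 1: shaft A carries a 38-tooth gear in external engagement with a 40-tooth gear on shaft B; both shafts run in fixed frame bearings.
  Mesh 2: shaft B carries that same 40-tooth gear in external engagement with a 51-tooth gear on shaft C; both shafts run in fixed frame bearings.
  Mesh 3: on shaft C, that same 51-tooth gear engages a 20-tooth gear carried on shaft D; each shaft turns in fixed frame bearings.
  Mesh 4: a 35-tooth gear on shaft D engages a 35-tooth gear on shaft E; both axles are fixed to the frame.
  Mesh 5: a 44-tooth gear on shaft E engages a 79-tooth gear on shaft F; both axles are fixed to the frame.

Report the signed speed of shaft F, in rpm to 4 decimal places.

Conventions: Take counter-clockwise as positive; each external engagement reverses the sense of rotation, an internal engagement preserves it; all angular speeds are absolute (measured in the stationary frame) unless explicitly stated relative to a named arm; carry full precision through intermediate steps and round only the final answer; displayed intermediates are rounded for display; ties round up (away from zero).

-2753.5089 rpm

topology: fixed-axis compound train — 5 meshes, A→F
mesh 1 [38T→40T]: ω = 2602.0000×38/40 = 2471.9000 rpm, sense flips to −
mesh 2 [40T→51T]: ω = 2471.9000×40/51 = 1938.7451 rpm, sense flips to +
mesh 3 [51T→20T]: ω = 1938.7451×51/20 = 4943.8000 rpm, sense flips to −
mesh 4 [35T→35T]: ω = 4943.8000×35/35 = 4943.8000 rpm, sense flips to +
mesh 5 [44T→79T]: ω = 4943.8000×44/79 = 2753.5089 rpm, sense flips to −
signed output speed = -2753.5089 rpm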